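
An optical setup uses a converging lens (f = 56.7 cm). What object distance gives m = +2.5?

m = −d_i/d_o ⇒ d_i = −m·d_o.
1/f = 1/d_o + 1/d_i = 1/d_o − 1/(m·d_o) = (1 − 1/m)/d_o, so d_o = f(1 − 1/m) = (56.70)(1 − 1/(+2.5)) = 34.0 cm.

34.0 cm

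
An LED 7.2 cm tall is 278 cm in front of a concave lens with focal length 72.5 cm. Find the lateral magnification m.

m = +0.207

For a concave lens, f = -72.5 cm.
1/d_i = 1/f − 1/d_o = 1/(-72.50) − 1/(278) = -0.01739, so d_i = -57.50 cm.
m = −d_i/d_o = −(-57.50)/(278) = +0.207.
The image is virtual, upright and reduced, on the same side as the object.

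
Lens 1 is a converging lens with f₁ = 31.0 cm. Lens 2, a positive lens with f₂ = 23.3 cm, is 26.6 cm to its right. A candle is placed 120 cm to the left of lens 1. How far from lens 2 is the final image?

Lens 1: 1/d_i1 = 1/f₁ − 1/d_o1 = 1/(31.0) − 1/(120) = 0.02392, so d_i1 = 41.80 cm.
The intermediate image is 41.80 cm to the right of lens 1, which lies 15.20 cm to the right of lens 2 — a virtual object — so d_o2 = −15.20 cm.
Lens 2: 1/d_i2 = 1/f₂ − 1/d_o2 = 1/(23.3) − 1/(-15.20) = 0.1087, so d_i2 = 9.20 cm.
The final image is real, 9.20 cm to the right of lens 2 (overall magnification ≈ -0.21).

9.20 cm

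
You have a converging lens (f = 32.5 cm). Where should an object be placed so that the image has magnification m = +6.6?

27.6 cm

m = −d_i/d_o ⇒ d_i = −m·d_o.
1/f = 1/d_o + 1/d_i = 1/d_o − 1/(m·d_o) = (1 − 1/m)/d_o, so d_o = f(1 − 1/m) = (32.50)(1 − 1/(+6.6)) = 27.6 cm.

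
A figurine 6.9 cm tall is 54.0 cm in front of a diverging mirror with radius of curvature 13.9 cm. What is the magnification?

f = R/2 = 13.9/2 = 6.950 cm; for a diverging mirror, f = -6.950 cm.
1/d_i = 1/f − 1/d_o = 1/(-6.950) − 1/(54.0) = -0.1624, so d_i = -6.158 cm.
m = −d_i/d_o = −(-6.158)/(54.0) = +0.114.
The image is virtual, upright and reduced, behind the mirror.

m = +0.114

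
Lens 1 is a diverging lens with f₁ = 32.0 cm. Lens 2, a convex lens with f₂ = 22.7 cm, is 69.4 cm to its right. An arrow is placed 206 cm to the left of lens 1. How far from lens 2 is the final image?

29.6 cm

Lens 1 is diverging, so f₁ = −32.0 cm.
Lens 1: 1/d_i1 = 1/f₁ − 1/d_o1 = 1/(-32.0) − 1/(206) = -0.03610, so d_i1 = -27.70 cm.
The intermediate image is 27.70 cm to the left of lens 1 (virtual), which is 69.4 − (-27.70) = 97.10 cm to the left of lens 2, so d_o2 = +97.10 cm.
Lens 2: 1/d_i2 = 1/f₂ − 1/d_o2 = 1/(22.7) − 1/(97.10) = 0.03375, so d_i2 = 29.6 cm.
The final image is real, 29.6 cm to the right of lens 2 (overall magnification ≈ -0.041).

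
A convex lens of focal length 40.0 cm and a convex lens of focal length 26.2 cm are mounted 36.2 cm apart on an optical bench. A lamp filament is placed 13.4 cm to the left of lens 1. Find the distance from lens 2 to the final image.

Lens 1: 1/d_i1 = 1/f₁ − 1/d_o1 = 1/(40.0) − 1/(13.4) = -0.04963, so d_i1 = -20.15 cm.
The intermediate image is 20.15 cm to the left of lens 1 (virtual), which is 36.2 − (-20.15) = 56.35 cm to the left of lens 2, so d_o2 = +56.35 cm.
Lens 2: 1/d_i2 = 1/f₂ − 1/d_o2 = 1/(26.2) − 1/(56.35) = 0.02042, so d_i2 = 49.0 cm.
The final image is real, 49.0 cm to the right of lens 2 (overall magnification ≈ -1.3).

49.0 cm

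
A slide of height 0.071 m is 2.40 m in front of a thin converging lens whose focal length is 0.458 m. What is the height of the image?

1/d_i = 1/f − 1/d_o = 1/(0.4580) − 1/(2.40) = 1.767, so d_i = 0.5660 m.
m = −d_i/d_o = -0.2358.
|h_i| = |m|·h_o = 0.2358 × 0.071 = 0.0167 m. The image is real, inverted and reduced, on the far side of the lens.

0.0167 m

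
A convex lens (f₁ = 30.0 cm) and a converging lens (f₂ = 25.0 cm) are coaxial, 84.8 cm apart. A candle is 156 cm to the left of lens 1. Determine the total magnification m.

Lens 1: 1/d_i1 = 1/(30.0) − 1/(156) = 0.02692, so d_i1 = 37.14 cm; m₁ = −d_i1/d_o1 = -0.2381.
d_o2 = 84.8 − (37.14) = 47.66 cm.
Lens 2: 1/d_i2 = 1/(25.0) − 1/(47.66) = 0.01902, so d_i2 = 52.58 cm; m₂ = −d_i2/d_o2 = -1.103.
m = m₁·m₂ = (-0.2381)(-1.103) = +0.263.

m = +0.263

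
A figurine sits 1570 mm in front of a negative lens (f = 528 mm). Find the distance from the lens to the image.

For a negative lens, f = -528 mm.
Lens equation: 1/s_i = 1/f − 1/s_o = 1/(-528.0) − 1/(1570) = -0.001894 − 0.0006369 = -0.002531, so s_i = -395 mm.
The image is virtual, upright and reduced, on the same side as the object.

395 mm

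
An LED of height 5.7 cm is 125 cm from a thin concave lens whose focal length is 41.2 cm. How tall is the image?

1.41 cm

For a concave lens, f = -41.2 cm.
1/d_i = 1/f − 1/d_o = 1/(-41.20) − 1/(125) = -0.03227, so d_i = -30.99 cm.
m = −d_i/d_o = +0.2479.
|h_i| = |m|·h_o = 0.2479 × 5.7 = 1.41 cm. The image is virtual, upright and reduced, on the same side as the object.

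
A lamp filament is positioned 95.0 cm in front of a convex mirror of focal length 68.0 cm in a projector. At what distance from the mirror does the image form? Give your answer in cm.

39.6 cm

For a convex mirror, f = -68.0 cm.
Mirror equation: 1/s_i = 1/f − 1/s_o = 1/(-68.00) − 1/(95.0) = -0.01471 − 0.01053 = -0.02523, so s_i = -39.6 cm.
The image is virtual, upright and reduced, behind the mirror.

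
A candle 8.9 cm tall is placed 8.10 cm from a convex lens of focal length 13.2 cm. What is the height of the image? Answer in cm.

1/d_i = 1/f − 1/d_o = 1/(13.20) − 1/(8.10) = -0.04770, so d_i = -20.96 cm.
m = −d_i/d_o = +2.588.
|h_i| = |m|·h_o = 2.588 × 8.9 = 23.0 cm. The image is virtual, upright and enlarged, on the same side as the object.

23.0 cm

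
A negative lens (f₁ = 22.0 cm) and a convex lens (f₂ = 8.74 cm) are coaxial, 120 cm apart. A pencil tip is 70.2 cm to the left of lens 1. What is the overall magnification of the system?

m = -0.0163

f₁ = −22.0 cm (diverging).
Lens 1: 1/d_i1 = 1/(-22.0) − 1/(70.2) = -0.05970, so d_i1 = -16.75 cm; m₁ = −d_i1/d_o1 = +0.2386.
d_o2 = 120 − (-16.75) = 136.8 cm.
Lens 2: 1/d_i2 = 1/(8.74) − 1/(136.8) = 0.1071, so d_i2 = 9.336 cm; m₂ = −d_i2/d_o2 = -0.06825.
m = m₁·m₂ = (+0.2386)(-0.06825) = -0.0163.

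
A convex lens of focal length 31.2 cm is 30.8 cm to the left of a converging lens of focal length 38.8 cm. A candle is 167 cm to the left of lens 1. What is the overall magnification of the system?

Lens 1: 1/d_i1 = 1/(31.2) − 1/(167) = 0.02606, so d_i1 = 38.37 cm; m₁ = −d_i1/d_o1 = -0.2298.
d_o2 = 30.8 − (38.37) = -7.570 cm (virtual object).
Lens 2: 1/d_i2 = 1/(38.8) − 1/(-7.570) = 0.1579, so d_i2 = 6.334 cm; m₂ = −d_i2/d_o2 = +0.8367.
m = m₁·m₂ = (-0.2298)(+0.8367) = -0.192.

m = -0.192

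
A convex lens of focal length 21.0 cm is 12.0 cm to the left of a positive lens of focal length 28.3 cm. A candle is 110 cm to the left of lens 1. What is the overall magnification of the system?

m = -0.158

Lens 1: 1/d_i1 = 1/(21.0) − 1/(110) = 0.03853, so d_i1 = 25.96 cm; m₁ = −d_i1/d_o1 = -0.2360.
d_o2 = 12.0 − (25.96) = -13.96 cm (virtual object).
Lens 2: 1/d_i2 = 1/(28.3) − 1/(-13.96) = 0.1070, so d_i2 = 9.349 cm; m₂ = −d_i2/d_o2 = +0.6697.
m = m₁·m₂ = (-0.2360)(+0.6697) = -0.158.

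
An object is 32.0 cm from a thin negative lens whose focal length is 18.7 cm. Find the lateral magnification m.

For a negative lens, f = -18.7 cm.
1/d_i = 1/f − 1/d_o = 1/(-18.70) − 1/(32.0) = -0.08473, so d_i = -11.80 cm.
m = −d_i/d_o = −(-11.80)/(32.0) = +0.369.
The image is virtual, upright and reduced, on the same side as the object.

m = +0.369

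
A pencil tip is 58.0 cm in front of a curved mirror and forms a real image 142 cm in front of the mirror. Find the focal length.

f = 41.2 cm (concave)

Real image ⇒ d_i = +142 cm.
1/f = 1/d_o + 1/d_i = 1/(58.0) + 1/(142) = 0.02428, so f = 41.2 cm.
Since f is positive, the curved mirror is concave.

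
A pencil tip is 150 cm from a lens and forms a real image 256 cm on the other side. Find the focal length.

f = 94.6 cm (converging)

Real image ⇒ d_i = +256 cm.
1/f = 1/d_o + 1/d_i = 1/(150) + 1/(256) = 0.01057, so f = 94.6 cm.
Since f is positive, the lens is converging.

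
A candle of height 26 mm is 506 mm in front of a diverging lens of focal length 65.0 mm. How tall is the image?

2.96 mm

For a diverging lens, f = -65.0 mm.
1/d_i = 1/f − 1/d_o = 1/(-65.00) − 1/(506) = -0.01736, so d_i = -57.60 mm.
m = −d_i/d_o = +0.1138.
|h_i| = |m|·h_o = 0.1138 × 26 = 2.96 mm. The image is virtual, upright and reduced, on the same side as the object.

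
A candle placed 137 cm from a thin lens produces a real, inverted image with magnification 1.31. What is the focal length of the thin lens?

m = −d_i/d_o ⇒ d_i = −m·d_o = −(-1.31)·(137) = 179.5 cm.
1/f = 1/d_o + 1/d_i = 1/(137) + 1/(179.5) = 0.01287, so f = 77.7 cm.
Since f is positive, the thin lens is converging.

f = 77.7 cm (converging)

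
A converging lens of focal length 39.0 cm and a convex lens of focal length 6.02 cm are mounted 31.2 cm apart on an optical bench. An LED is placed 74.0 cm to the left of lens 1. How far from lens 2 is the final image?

Lens 1: 1/d_i1 = 1/f₁ − 1/d_o1 = 1/(39.0) − 1/(74.0) = 0.01213, so d_i1 = 82.46 cm.
The intermediate image is 82.46 cm to the right of lens 1, which lies 51.26 cm to the right of lens 2 — a virtual object — so d_o2 = −51.26 cm.
Lens 2: 1/d_i2 = 1/f₂ − 1/d_o2 = 1/(6.02) − 1/(-51.26) = 0.1856, so d_i2 = 5.39 cm.
The final image is real, 5.39 cm to the right of lens 2 (overall magnification ≈ -0.12).

5.39 cm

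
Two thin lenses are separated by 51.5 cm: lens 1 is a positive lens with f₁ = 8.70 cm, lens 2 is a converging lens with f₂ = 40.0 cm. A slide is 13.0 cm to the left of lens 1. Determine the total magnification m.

m = -5.47

Lens 1: 1/d_i1 = 1/(8.70) − 1/(13.0) = 0.03802, so d_i1 = 26.30 cm; m₁ = −d_i1/d_o1 = -2.023.
d_o2 = 51.5 − (26.30) = 25.20 cm.
Lens 2: 1/d_i2 = 1/(40.0) − 1/(25.20) = -0.01468, so d_i2 = -68.11 cm; m₂ = −d_i2/d_o2 = +2.703.
m = m₁·m₂ = (-2.023)(+2.703) = -5.47.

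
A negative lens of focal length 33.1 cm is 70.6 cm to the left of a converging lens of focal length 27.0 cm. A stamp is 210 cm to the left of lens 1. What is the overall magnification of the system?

f₁ = −33.1 cm (diverging).
Lens 1: 1/d_i1 = 1/(-33.1) − 1/(210) = -0.03497, so d_i1 = -28.59 cm; m₁ = −d_i1/d_o1 = +0.1361.
d_o2 = 70.6 − (-28.59) = 99.19 cm.
Lens 2: 1/d_i2 = 1/(27.0) − 1/(99.19) = 0.02696, so d_i2 = 37.10 cm; m₂ = −d_i2/d_o2 = -0.3740.
m = m₁·m₂ = (+0.1361)(-0.3740) = -0.0509.

m = -0.0509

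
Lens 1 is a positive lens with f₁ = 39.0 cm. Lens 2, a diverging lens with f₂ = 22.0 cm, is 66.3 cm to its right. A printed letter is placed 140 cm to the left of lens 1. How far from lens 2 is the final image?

Lens 1: 1/d_i1 = 1/f₁ − 1/d_o1 = 1/(39.0) − 1/(140) = 0.01850, so d_i1 = 54.06 cm.
The intermediate image is 54.06 cm to the right of lens 1, which is 66.3 − (54.06) = 12.24 cm to the left of lens 2, so d_o2 = +12.24 cm.
Lens 2 is diverging, so f₂ = −22.0 cm.
Lens 2: 1/d_i2 = 1/f₂ − 1/d_o2 = 1/(-22.0) − 1/(12.24) = -0.1272, so d_i2 = -7.86 cm.
The final image is virtual, 7.86 cm to the left of lens 2 (overall magnification ≈ -0.25).

7.86 cm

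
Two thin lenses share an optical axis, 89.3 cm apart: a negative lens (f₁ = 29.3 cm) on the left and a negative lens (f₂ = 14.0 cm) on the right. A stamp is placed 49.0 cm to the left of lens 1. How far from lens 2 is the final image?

12.4 cm

Lens 1 is diverging, so f₁ = −29.3 cm.
Lens 1: 1/d_i1 = 1/f₁ − 1/d_o1 = 1/(-29.3) − 1/(49.0) = -0.05454, so d_i1 = -18.34 cm.
The intermediate image is 18.34 cm to the left of lens 1 (virtual), which is 89.3 − (-18.34) = 107.6 cm to the left of lens 2, so d_o2 = +107.6 cm.
Lens 2 is diverging, so f₂ = −14.0 cm.
Lens 2: 1/d_i2 = 1/f₂ − 1/d_o2 = 1/(-14.0) − 1/(107.6) = -0.08072, so d_i2 = -12.4 cm.
The final image is virtual, 12.4 cm to the left of lens 2 (overall magnification ≈ 0.043).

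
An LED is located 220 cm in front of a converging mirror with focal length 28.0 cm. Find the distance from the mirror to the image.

32.1 cm

Mirror equation: 1/v = 1/f − 1/u = 1/(28.00) − 1/(220) = 0.03571 − 0.004545 = 0.03117, so v = 32.1 cm.
The image is real, inverted and reduced, in front of the mirror.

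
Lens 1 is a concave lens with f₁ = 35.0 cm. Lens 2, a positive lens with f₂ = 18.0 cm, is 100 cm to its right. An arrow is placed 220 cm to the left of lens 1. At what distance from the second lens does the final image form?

Lens 1 is diverging, so f₁ = −35.0 cm.
Lens 1: 1/d_i1 = 1/f₁ − 1/d_o1 = 1/(-35.0) − 1/(220) = -0.03312, so d_i1 = -30.20 cm.
The intermediate image is 30.20 cm to the left of lens 1 (virtual), which is 100 − (-30.20) = 130.2 cm to the left of lens 2, so d_o2 = +130.2 cm.
Lens 2: 1/d_i2 = 1/f₂ − 1/d_o2 = 1/(18.0) − 1/(130.2) = 0.04788, so d_i2 = 20.9 cm.
The final image is real, 20.9 cm to the right of lens 2 (overall magnification ≈ -0.022).

20.9 cm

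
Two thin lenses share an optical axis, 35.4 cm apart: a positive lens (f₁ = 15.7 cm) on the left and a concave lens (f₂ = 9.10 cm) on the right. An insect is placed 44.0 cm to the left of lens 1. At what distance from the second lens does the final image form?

Lens 1: 1/d_i1 = 1/f₁ − 1/d_o1 = 1/(15.7) − 1/(44.0) = 0.04097, so d_i1 = 24.41 cm.
The intermediate image is 24.41 cm to the right of lens 1, which is 35.4 − (24.41) = 10.99 cm to the left of lens 2, so d_o2 = +10.99 cm.
Lens 2 is diverging, so f₂ = −9.10 cm.
Lens 2: 1/d_i2 = 1/f₂ − 1/d_o2 = 1/(-9.10) − 1/(10.99) = -0.2009, so d_i2 = -4.98 cm.
The final image is virtual, 4.98 cm to the left of lens 2 (overall magnification ≈ -0.25).

4.98 cm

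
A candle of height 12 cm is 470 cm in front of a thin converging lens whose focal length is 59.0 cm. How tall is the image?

1.72 cm

1/d_i = 1/f − 1/d_o = 1/(59.00) − 1/(470) = 0.01482, so d_i = 67.47 cm.
m = −d_i/d_o = -0.1436.
|h_i| = |m|·h_o = 0.1436 × 12 = 1.72 cm. The image is real, inverted and reduced, on the far side of the lens.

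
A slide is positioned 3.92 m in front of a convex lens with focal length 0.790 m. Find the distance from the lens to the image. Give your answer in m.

Lens equation: 1/d_i = 1/f − 1/d_o = 1/(0.7900) − 1/(3.92) = 1.266 − 0.2551 = 1.011, so d_i = 0.989 m.
The image is real, inverted and reduced, on the far side of the lens.

0.989 m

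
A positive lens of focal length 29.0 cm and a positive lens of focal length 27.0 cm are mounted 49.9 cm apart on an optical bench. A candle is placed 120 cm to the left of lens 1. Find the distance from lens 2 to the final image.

20.5 cm

Lens 1: 1/d_i1 = 1/f₁ − 1/d_o1 = 1/(29.0) − 1/(120) = 0.02615, so d_i1 = 38.24 cm.
The intermediate image is 38.24 cm to the right of lens 1, which is 49.9 − (38.24) = 11.66 cm to the left of lens 2, so d_o2 = +11.66 cm.
Lens 2: 1/d_i2 = 1/f₂ − 1/d_o2 = 1/(27.0) − 1/(11.66) = -0.04873, so d_i2 = -20.5 cm.
The final image is virtual, 20.5 cm to the left of lens 2 (overall magnification ≈ -0.56).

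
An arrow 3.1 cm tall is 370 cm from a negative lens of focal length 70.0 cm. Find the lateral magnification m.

For a negative lens, f = -70.0 cm.
1/d_i = 1/f − 1/d_o = 1/(-70.00) − 1/(370) = -0.01699, so d_i = -58.86 cm.
m = −d_i/d_o = −(-58.86)/(370) = +0.159.
The image is virtual, upright and reduced, on the same side as the object.

m = +0.159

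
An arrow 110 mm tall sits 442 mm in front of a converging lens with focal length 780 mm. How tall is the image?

1/d_i = 1/f − 1/d_o = 1/(780.0) − 1/(442) = -0.0009804, so d_i = -1020 mm.
m = −d_i/d_o = +2.308.
|h_i| = |m|·h_o = 2.308 × 110 = 254 mm. The image is virtual, upright and enlarged, on the same side as the object.

254 mm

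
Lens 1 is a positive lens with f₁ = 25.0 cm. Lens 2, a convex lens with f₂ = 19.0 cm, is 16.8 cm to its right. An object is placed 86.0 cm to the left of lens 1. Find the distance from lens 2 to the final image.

Lens 1: 1/d_i1 = 1/f₁ − 1/d_o1 = 1/(25.0) − 1/(86.0) = 0.02837, so d_i1 = 35.25 cm.
The intermediate image is 35.25 cm to the right of lens 1, which lies 18.45 cm to the right of lens 2 — a virtual object — so d_o2 = −18.45 cm.
Lens 2: 1/d_i2 = 1/f₂ − 1/d_o2 = 1/(19.0) − 1/(-18.45) = 0.1068, so d_i2 = 9.36 cm.
The final image is real, 9.36 cm to the right of lens 2 (overall magnification ≈ -0.21).

9.36 cm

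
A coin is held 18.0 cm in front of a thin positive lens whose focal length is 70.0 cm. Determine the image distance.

Lens equation: 1/s_i = 1/f − 1/s_o = 1/(70.00) − 1/(18.0) = 0.01429 − 0.05556 = -0.04127, so s_i = -24.2 cm.
The image is virtual, upright and enlarged, on the same side as the object.

24.2 cm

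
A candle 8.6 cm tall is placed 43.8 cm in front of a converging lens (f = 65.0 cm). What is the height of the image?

26.4 cm

1/d_i = 1/f − 1/d_o = 1/(65.00) − 1/(43.8) = -0.007446, so d_i = -134.3 cm.
m = −d_i/d_o = +3.066.
|h_i| = |m|·h_o = 3.066 × 8.6 = 26.4 cm. The image is virtual, upright and enlarged, on the same side as the object.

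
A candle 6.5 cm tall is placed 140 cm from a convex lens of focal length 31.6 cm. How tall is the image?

1.89 cm

1/d_i = 1/f − 1/d_o = 1/(31.60) − 1/(140) = 0.02450, so d_i = 40.81 cm.
m = −d_i/d_o = -0.2915.
|h_i| = |m|·h_o = 0.2915 × 6.5 = 1.89 cm. The image is real, inverted and reduced, on the far side of the lens.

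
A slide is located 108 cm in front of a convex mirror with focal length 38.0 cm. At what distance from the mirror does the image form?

28.1 cm

For a convex mirror, f = -38.0 cm.
Mirror equation: 1/s_i = 1/f − 1/s_o = 1/(-38.00) − 1/(108) = -0.02632 − 0.009259 = -0.03558, so s_i = -28.1 cm.
The image is virtual, upright and reduced, behind the mirror.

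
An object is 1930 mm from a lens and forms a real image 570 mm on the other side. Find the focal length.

Real image ⇒ d_i = +570 mm.
1/f = 1/d_o + 1/d_i = 1/(1930) + 1/(570) = 0.002273, so f = 440 mm.
Since f is positive, the lens is converging.

f = 440 mm (converging)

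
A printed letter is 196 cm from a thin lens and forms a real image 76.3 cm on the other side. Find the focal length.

Real image ⇒ d_i = +76.3 cm.
1/f = 1/d_o + 1/d_i = 1/(196) + 1/(76.3) = 0.01821, so f = 54.9 cm.
Since f is positive, the thin lens is converging.

f = 54.9 cm (converging)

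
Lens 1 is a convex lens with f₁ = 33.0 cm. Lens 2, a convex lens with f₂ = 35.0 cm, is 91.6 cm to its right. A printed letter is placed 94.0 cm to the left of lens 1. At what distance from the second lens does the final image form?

Lens 1: 1/d_i1 = 1/f₁ − 1/d_o1 = 1/(33.0) − 1/(94.0) = 0.01966, so d_i1 = 50.85 cm.
The intermediate image is 50.85 cm to the right of lens 1, which is 91.6 − (50.85) = 40.75 cm to the left of lens 2, so d_o2 = +40.75 cm.
Lens 2: 1/d_i2 = 1/f₂ − 1/d_o2 = 1/(35.0) − 1/(40.75) = 0.004032, so d_i2 = 248 cm.
The final image is real, 248 cm to the right of lens 2 (overall magnification ≈ 3.3).

248 cm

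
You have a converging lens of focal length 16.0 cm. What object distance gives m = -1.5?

26.7 cm

m = −d_i/d_o ⇒ d_i = −m·d_o.
1/f = 1/d_o + 1/d_i = 1/d_o − 1/(m·d_o) = (1 − 1/m)/d_o, so d_o = f(1 − 1/m) = (16.00)(1 − 1/(-1.5)) = 26.7 cm.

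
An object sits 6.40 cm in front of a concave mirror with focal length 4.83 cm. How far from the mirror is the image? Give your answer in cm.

19.7 cm

Mirror equation: 1/q = 1/f − 1/p = 1/(4.830) − 1/(6.40) = 0.2070 − 0.1562 = 0.05079, so q = 19.7 cm.
The image is real, inverted and enlarged, in front of the mirror.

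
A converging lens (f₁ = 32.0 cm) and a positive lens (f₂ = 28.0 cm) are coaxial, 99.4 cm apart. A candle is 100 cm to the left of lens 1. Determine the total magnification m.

m = +0.541

Lens 1: 1/d_i1 = 1/(32.0) − 1/(100) = 0.02125, so d_i1 = 47.06 cm; m₁ = −d_i1/d_o1 = -0.4706.
d_o2 = 99.4 − (47.06) = 52.34 cm.
Lens 2: 1/d_i2 = 1/(28.0) − 1/(52.34) = 0.01661, so d_i2 = 60.21 cm; m₂ = −d_i2/d_o2 = -1.150.
m = m₁·m₂ = (-0.4706)(-1.150) = +0.541.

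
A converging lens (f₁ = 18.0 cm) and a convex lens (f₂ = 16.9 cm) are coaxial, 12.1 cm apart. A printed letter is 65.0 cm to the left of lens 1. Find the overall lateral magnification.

Lens 1: 1/d_i1 = 1/(18.0) − 1/(65.0) = 0.04017, so d_i1 = 24.89 cm; m₁ = −d_i1/d_o1 = -0.3829.
d_o2 = 12.1 − (24.89) = -12.79 cm (virtual object).
Lens 2: 1/d_i2 = 1/(16.9) − 1/(-12.79) = 0.1374, so d_i2 = 7.280 cm; m₂ = −d_i2/d_o2 = +0.5692.
m = m₁·m₂ = (-0.3829)(+0.5692) = -0.218.

m = -0.218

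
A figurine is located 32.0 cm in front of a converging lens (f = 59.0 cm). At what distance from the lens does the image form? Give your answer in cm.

Thin-lens equation: 1/s_i = 1/f − 1/s_o = 1/(59.00) − 1/(32.0) = 0.01695 − 0.03125 = -0.01430, so s_i = -69.9 cm.
The image is virtual, upright and enlarged, on the same side as the object.

69.9 cm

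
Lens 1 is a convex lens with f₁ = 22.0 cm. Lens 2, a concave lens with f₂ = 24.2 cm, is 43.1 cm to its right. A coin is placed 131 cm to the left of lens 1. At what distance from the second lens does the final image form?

9.87 cm

Lens 1: 1/d_i1 = 1/f₁ − 1/d_o1 = 1/(22.0) − 1/(131) = 0.03782, so d_i1 = 26.44 cm.
The intermediate image is 26.44 cm to the right of lens 1, which is 43.1 − (26.44) = 16.66 cm to the left of lens 2, so d_o2 = +16.66 cm.
Lens 2 is diverging, so f₂ = −24.2 cm.
Lens 2: 1/d_i2 = 1/f₂ − 1/d_o2 = 1/(-24.2) − 1/(16.66) = -0.1013, so d_i2 = -9.87 cm.
The final image is virtual, 9.87 cm to the left of lens 2 (overall magnification ≈ -0.12).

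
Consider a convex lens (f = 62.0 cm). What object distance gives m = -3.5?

m = −d_i/d_o ⇒ d_i = −m·d_o.
1/f = 1/d_o + 1/d_i = 1/d_o − 1/(m·d_o) = (1 − 1/m)/d_o, so d_o = f(1 − 1/m) = (62.00)(1 − 1/(-3.5)) = 79.7 cm.

79.7 cm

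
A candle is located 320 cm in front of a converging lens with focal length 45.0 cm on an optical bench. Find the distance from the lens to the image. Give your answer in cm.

52.4 cm

Thin-lens equation: 1/v = 1/f − 1/u = 1/(45.00) − 1/(320) = 0.02222 − 0.003125 = 0.01910, so v = 52.4 cm.
The image is real, inverted and reduced, on the far side of the lens.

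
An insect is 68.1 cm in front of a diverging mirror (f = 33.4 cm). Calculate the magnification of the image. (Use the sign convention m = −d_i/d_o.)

For a diverging mirror, f = -33.4 cm.
1/d_i = 1/f − 1/d_o = 1/(-33.40) − 1/(68.1) = -0.04462, so d_i = -22.41 cm.
m = −d_i/d_o = −(-22.41)/(68.1) = +0.329.
The image is virtual, upright and reduced, behind the mirror.

m = +0.329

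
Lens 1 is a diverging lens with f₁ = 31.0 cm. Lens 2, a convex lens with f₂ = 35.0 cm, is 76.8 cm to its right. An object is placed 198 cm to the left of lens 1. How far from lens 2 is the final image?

Lens 1 is diverging, so f₁ = −31.0 cm.
Lens 1: 1/d_i1 = 1/f₁ − 1/d_o1 = 1/(-31.0) − 1/(198) = -0.03731, so d_i1 = -26.80 cm.
The intermediate image is 26.80 cm to the left of lens 1 (virtual), which is 76.8 − (-26.80) = 103.6 cm to the left of lens 2, so d_o2 = +103.6 cm.
Lens 2: 1/d_i2 = 1/f₂ − 1/d_o2 = 1/(35.0) − 1/(103.6) = 0.01892, so d_i2 = 52.9 cm.
The final image is real, 52.9 cm to the right of lens 2 (overall magnification ≈ -0.069).

52.9 cm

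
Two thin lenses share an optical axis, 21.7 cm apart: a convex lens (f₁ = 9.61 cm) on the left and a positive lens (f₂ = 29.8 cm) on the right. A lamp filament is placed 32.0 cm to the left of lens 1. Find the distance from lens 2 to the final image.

10.9 cm

Lens 1: 1/d_i1 = 1/f₁ − 1/d_o1 = 1/(9.61) − 1/(32.0) = 0.07281, so d_i1 = 13.73 cm.
The intermediate image is 13.73 cm to the right of lens 1, which is 21.7 − (13.73) = 7.970 cm to the left of lens 2, so d_o2 = +7.970 cm.
Lens 2: 1/d_i2 = 1/f₂ − 1/d_o2 = 1/(29.8) − 1/(7.970) = -0.09191, so d_i2 = -10.9 cm.
The final image is virtual, 10.9 cm to the left of lens 2 (overall magnification ≈ -0.59).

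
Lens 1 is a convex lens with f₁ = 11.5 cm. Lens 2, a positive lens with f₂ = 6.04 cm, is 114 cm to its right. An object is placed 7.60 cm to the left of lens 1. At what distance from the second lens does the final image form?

Lens 1: 1/d_i1 = 1/f₁ − 1/d_o1 = 1/(11.5) − 1/(7.60) = -0.04462, so d_i1 = -22.41 cm.
The intermediate image is 22.41 cm to the left of lens 1 (virtual), which is 114 − (-22.41) = 136.4 cm to the left of lens 2, so d_o2 = +136.4 cm.
Lens 2: 1/d_i2 = 1/f₂ − 1/d_o2 = 1/(6.04) − 1/(136.4) = 0.1582, so d_i2 = 6.32 cm.
The final image is real, 6.32 cm to the right of lens 2 (overall magnification ≈ -0.14).

6.32 cm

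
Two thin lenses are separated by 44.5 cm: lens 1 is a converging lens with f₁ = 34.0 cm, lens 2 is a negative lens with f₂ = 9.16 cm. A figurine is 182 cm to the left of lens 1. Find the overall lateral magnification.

Lens 1: 1/d_i1 = 1/(34.0) − 1/(182) = 0.02392, so d_i1 = 41.81 cm; m₁ = −d_i1/d_o1 = -0.2297.
d_o2 = 44.5 − (41.81) = 2.690 cm.
f₂ = −9.16 cm (diverging).
Lens 2: 1/d_i2 = 1/(-9.16) − 1/(2.690) = -0.4809, so d_i2 = -2.079 cm; m₂ = −d_i2/d_o2 = +0.7730.
m = m₁·m₂ = (-0.2297)(+0.7730) = -0.178.

m = -0.178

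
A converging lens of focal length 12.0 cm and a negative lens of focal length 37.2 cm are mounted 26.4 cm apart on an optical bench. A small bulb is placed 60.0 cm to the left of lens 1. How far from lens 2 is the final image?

8.73 cm

Lens 1: 1/d_i1 = 1/f₁ − 1/d_o1 = 1/(12.0) − 1/(60.0) = 0.06667, so d_i1 = 15.00 cm.
The intermediate image is 15.00 cm to the right of lens 1, which is 26.4 − (15.00) = 11.40 cm to the left of lens 2, so d_o2 = +11.40 cm.
Lens 2 is diverging, so f₂ = −37.2 cm.
Lens 2: 1/d_i2 = 1/f₂ − 1/d_o2 = 1/(-37.2) − 1/(11.40) = -0.1146, so d_i2 = -8.73 cm.
The final image is virtual, 8.73 cm to the left of lens 2 (overall magnification ≈ -0.19).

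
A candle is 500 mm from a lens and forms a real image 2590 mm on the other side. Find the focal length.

f = 419 mm (converging)

Real image ⇒ d_i = +2590 mm.
1/f = 1/d_o + 1/d_i = 1/(500) + 1/(2590) = 0.002386, so f = 419 mm.
Since f is positive, the lens is converging.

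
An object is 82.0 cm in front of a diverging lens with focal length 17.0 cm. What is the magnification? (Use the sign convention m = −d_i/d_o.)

m = +0.172

For a diverging lens, f = -17.0 cm.
1/d_i = 1/f − 1/d_o = 1/(-17.00) − 1/(82.0) = -0.07102, so d_i = -14.08 cm.
m = −d_i/d_o = −(-14.08)/(82.0) = +0.172.
The image is virtual, upright and reduced, on the same side as the object.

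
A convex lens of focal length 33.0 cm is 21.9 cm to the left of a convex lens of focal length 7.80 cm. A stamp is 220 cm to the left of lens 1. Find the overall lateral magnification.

m = -0.0557

Lens 1: 1/d_i1 = 1/(33.0) − 1/(220) = 0.02576, so d_i1 = 38.82 cm; m₁ = −d_i1/d_o1 = -0.1765.
d_o2 = 21.9 − (38.82) = -16.92 cm (virtual object).
Lens 2: 1/d_i2 = 1/(7.80) − 1/(-16.92) = 0.1873, so d_i2 = 5.339 cm; m₂ = −d_i2/d_o2 = +0.3155.
m = m₁·m₂ = (-0.1765)(+0.3155) = -0.0557.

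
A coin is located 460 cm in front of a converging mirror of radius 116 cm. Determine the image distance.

66.4 cm

f = R/2 = 116/2 = 58.00 cm.
Mirror equation: 1/d_i = 1/f − 1/d_o = 1/(58.00) − 1/(460) = 0.01724 − 0.002174 = 0.01507, so d_i = 66.4 cm.
The image is real, inverted and reduced, in front of the mirror.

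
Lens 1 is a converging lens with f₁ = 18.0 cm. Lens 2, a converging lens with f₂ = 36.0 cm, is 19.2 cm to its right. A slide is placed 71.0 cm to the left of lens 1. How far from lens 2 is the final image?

Lens 1: 1/d_i1 = 1/f₁ − 1/d_o1 = 1/(18.0) − 1/(71.0) = 0.04147, so d_i1 = 24.11 cm.
The intermediate image is 24.11 cm to the right of lens 1, which lies 4.910 cm to the right of lens 2 — a virtual object — so d_o2 = −4.910 cm.
Lens 2: 1/d_i2 = 1/f₂ − 1/d_o2 = 1/(36.0) − 1/(-4.910) = 0.2314, so d_i2 = 4.32 cm.
The final image is real, 4.32 cm to the right of lens 2 (overall magnification ≈ -0.30).

4.32 cm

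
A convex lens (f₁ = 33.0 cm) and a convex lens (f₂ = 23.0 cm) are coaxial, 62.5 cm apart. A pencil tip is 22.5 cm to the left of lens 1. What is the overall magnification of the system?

Lens 1: 1/d_i1 = 1/(33.0) − 1/(22.5) = -0.01414, so d_i1 = -70.71 cm; m₁ = −d_i1/d_o1 = +3.143.
d_o2 = 62.5 − (-70.71) = 133.2 cm.
Lens 2: 1/d_i2 = 1/(23.0) − 1/(133.2) = 0.03597, so d_i2 = 27.80 cm; m₂ = −d_i2/d_o2 = -0.2087.
m = m₁·m₂ = (+3.143)(-0.2087) = -0.656.

m = -0.656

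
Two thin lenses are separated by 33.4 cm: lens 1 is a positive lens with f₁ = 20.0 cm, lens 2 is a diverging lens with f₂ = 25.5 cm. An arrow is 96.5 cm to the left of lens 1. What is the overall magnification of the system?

m = -0.198

Lens 1: 1/d_i1 = 1/(20.0) − 1/(96.5) = 0.03964, so d_i1 = 25.23 cm; m₁ = −d_i1/d_o1 = -0.2615.
d_o2 = 33.4 − (25.23) = 8.170 cm.
f₂ = −25.5 cm (diverging).
Lens 2: 1/d_i2 = 1/(-25.5) − 1/(8.170) = -0.1616, so d_i2 = -6.188 cm; m₂ = −d_i2/d_o2 = +0.7574.
m = m₁·m₂ = (-0.2615)(+0.7574) = -0.198.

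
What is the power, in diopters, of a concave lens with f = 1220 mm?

For a concave lens, f = −1220 mm.
f = -122 cm = -1.22 m.
P = 1/f = 1/(-1.22 m) = -0.820 D.

P = -0.820 D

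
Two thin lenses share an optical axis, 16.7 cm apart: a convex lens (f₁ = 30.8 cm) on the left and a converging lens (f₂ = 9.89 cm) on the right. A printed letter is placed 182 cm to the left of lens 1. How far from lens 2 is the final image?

Lens 1: 1/d_i1 = 1/f₁ − 1/d_o1 = 1/(30.8) − 1/(182) = 0.02697, so d_i1 = 37.07 cm.
The intermediate image is 37.07 cm to the right of lens 1, which lies 20.37 cm to the right of lens 2 — a virtual object — so d_o2 = −20.37 cm.
Lens 2: 1/d_i2 = 1/f₂ − 1/d_o2 = 1/(9.89) − 1/(-20.37) = 0.1502, so d_i2 = 6.66 cm.
The final image is real, 6.66 cm to the right of lens 2 (overall magnification ≈ -0.067).

6.66 cm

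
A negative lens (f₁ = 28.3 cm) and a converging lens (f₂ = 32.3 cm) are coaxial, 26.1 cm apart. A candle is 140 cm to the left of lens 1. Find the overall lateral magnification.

m = -0.313

f₁ = −28.3 cm (diverging).
Lens 1: 1/d_i1 = 1/(-28.3) − 1/(140) = -0.04248, so d_i1 = -23.54 cm; m₁ = −d_i1/d_o1 = +0.1681.
d_o2 = 26.1 − (-23.54) = 49.64 cm.
Lens 2: 1/d_i2 = 1/(32.3) − 1/(49.64) = 0.01081, so d_i2 = 92.47 cm; m₂ = −d_i2/d_o2 = -1.863.
m = m₁·m₂ = (+0.1681)(-1.863) = -0.313.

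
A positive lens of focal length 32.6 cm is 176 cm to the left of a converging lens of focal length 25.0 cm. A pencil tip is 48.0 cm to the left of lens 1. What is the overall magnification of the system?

Lens 1: 1/d_i1 = 1/(32.6) − 1/(48.0) = 0.009842, so d_i1 = 101.6 cm; m₁ = −d_i1/d_o1 = -2.117.
d_o2 = 176 − (101.6) = 74.40 cm.
Lens 2: 1/d_i2 = 1/(25.0) − 1/(74.40) = 0.02656, so d_i2 = 37.65 cm; m₂ = −d_i2/d_o2 = -0.5061.
m = m₁·m₂ = (-2.117)(-0.5061) = +1.07.

m = +1.07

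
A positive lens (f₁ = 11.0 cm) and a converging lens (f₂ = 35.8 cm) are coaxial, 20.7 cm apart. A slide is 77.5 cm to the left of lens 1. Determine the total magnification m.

Lens 1: 1/d_i1 = 1/(11.0) − 1/(77.5) = 0.07801, so d_i1 = 12.82 cm; m₁ = −d_i1/d_o1 = -0.1654.
d_o2 = 20.7 − (12.82) = 7.880 cm.
Lens 2: 1/d_i2 = 1/(35.8) − 1/(7.880) = -0.09897, so d_i2 = -10.10 cm; m₂ = −d_i2/d_o2 = +1.282.
m = m₁·m₂ = (-0.1654)(+1.282) = -0.212.

m = -0.212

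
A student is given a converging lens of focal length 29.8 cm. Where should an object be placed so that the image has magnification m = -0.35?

115 cm

m = −d_i/d_o ⇒ d_i = −m·d_o.
1/f = 1/d_o + 1/d_i = 1/d_o − 1/(m·d_o) = (1 − 1/m)/d_o, so d_o = f(1 − 1/m) = (29.80)(1 − 1/(-0.35)) = 115 cm.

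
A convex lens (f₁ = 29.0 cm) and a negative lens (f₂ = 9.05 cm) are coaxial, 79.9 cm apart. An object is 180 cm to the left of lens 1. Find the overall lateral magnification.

Lens 1: 1/d_i1 = 1/(29.0) − 1/(180) = 0.02893, so d_i1 = 34.57 cm; m₁ = −d_i1/d_o1 = -0.1921.
d_o2 = 79.9 − (34.57) = 45.33 cm.
f₂ = −9.05 cm (diverging).
Lens 2: 1/d_i2 = 1/(-9.05) − 1/(45.33) = -0.1326, so d_i2 = -7.544 cm; m₂ = −d_i2/d_o2 = +0.1664.
m = m₁·m₂ = (-0.1921)(+0.1664) = -0.0320.

m = -0.0320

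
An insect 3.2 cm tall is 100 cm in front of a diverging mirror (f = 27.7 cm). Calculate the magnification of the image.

m = +0.217

For a diverging mirror, f = -27.7 cm.
1/d_i = 1/f − 1/d_o = 1/(-27.70) − 1/(100) = -0.04610, so d_i = -21.69 cm.
m = −d_i/d_o = −(-21.69)/(100) = +0.217.
The image is virtual, upright and reduced, behind the mirror.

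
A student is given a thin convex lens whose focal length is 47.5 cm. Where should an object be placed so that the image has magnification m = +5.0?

m = −d_i/d_o ⇒ d_i = −m·d_o.
1/f = 1/d_o + 1/d_i = 1/d_o − 1/(m·d_o) = (1 − 1/m)/d_o, so d_o = f(1 − 1/m) = (47.50)(1 − 1/(+5.0)) = 38.0 cm.

38.0 cm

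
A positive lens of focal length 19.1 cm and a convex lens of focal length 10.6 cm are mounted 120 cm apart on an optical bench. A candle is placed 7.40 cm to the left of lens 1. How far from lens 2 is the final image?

11.5 cm

Lens 1: 1/d_i1 = 1/f₁ − 1/d_o1 = 1/(19.1) − 1/(7.40) = -0.08278, so d_i1 = -12.08 cm.
The intermediate image is 12.08 cm to the left of lens 1 (virtual), which is 120 − (-12.08) = 132.1 cm to the left of lens 2, so d_o2 = +132.1 cm.
Lens 2: 1/d_i2 = 1/f₂ − 1/d_o2 = 1/(10.6) − 1/(132.1) = 0.08677, so d_i2 = 11.5 cm.
The final image is real, 11.5 cm to the right of lens 2 (overall magnification ≈ -0.14).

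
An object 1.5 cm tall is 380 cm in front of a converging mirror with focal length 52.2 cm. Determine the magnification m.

1/d_i = 1/f − 1/d_o = 1/(52.20) − 1/(380) = 0.01653, so d_i = 60.51 cm.
m = −d_i/d_o = −(60.51)/(380) = -0.159.
The image is real, inverted and reduced, in front of the mirror.

m = -0.159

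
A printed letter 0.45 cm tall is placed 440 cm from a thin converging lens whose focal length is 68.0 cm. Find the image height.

0.0823 cm

1/d_i = 1/f − 1/d_o = 1/(68.00) − 1/(440) = 0.01243, so d_i = 80.43 cm.
m = −d_i/d_o = -0.1828.
|h_i| = |m|·h_o = 0.1828 × 0.45 = 0.0823 cm. The image is real, inverted and reduced, on the far side of the lens.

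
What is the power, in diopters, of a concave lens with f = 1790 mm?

P = -0.559 D

For a concave lens, f = −1790 mm.
f = -179 cm = -1.79 m.
P = 1/f = 1/(-1.79 m) = -0.559 D.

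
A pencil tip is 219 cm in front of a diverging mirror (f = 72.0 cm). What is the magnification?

For a diverging mirror, f = -72.0 cm.
1/d_i = 1/f − 1/d_o = 1/(-72.00) − 1/(219) = -0.01846, so d_i = -54.19 cm.
m = −d_i/d_o = −(-54.19)/(219) = +0.247.
The image is virtual, upright and reduced, behind the mirror.

m = +0.247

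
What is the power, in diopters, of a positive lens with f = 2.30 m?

P = 1/f = 1/(2.30 m) = +0.435 D.

P = +0.435 D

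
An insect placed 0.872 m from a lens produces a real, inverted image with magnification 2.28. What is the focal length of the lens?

f = 0.606 m (converging)

m = −d_i/d_o ⇒ d_i = −m·d_o = −(-2.28)·(0.872) = 1.988 m.
1/f = 1/d_o + 1/d_i = 1/(0.872) + 1/(1.988) = 1.650, so f = 0.606 m.
Since f is positive, the lens is converging.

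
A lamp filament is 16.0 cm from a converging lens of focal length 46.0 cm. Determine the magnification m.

m = +1.53

1/d_i = 1/f − 1/d_o = 1/(46.00) − 1/(16.0) = -0.04076, so d_i = -24.53 cm.
m = −d_i/d_o = −(-24.53)/(16.0) = +1.53.
The image is virtual, upright and enlarged, on the same side as the object.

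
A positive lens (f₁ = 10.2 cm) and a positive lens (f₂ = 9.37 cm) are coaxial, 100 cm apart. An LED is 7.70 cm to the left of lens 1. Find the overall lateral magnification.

Lens 1: 1/d_i1 = 1/(10.2) − 1/(7.70) = -0.03183, so d_i1 = -31.42 cm; m₁ = −d_i1/d_o1 = +4.081.
d_o2 = 100 − (-31.42) = 131.4 cm.
Lens 2: 1/d_i2 = 1/(9.37) − 1/(131.4) = 0.09911, so d_i2 = 10.09 cm; m₂ = −d_i2/d_o2 = -0.07678.
m = m₁·m₂ = (+4.081)(-0.07678) = -0.313.

m = -0.313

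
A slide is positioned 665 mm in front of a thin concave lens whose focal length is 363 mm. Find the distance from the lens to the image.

235 mm

For a concave lens, f = -363 mm.
Thin-lens equation: 1/s_i = 1/f − 1/s_o = 1/(-363.0) − 1/(665) = -0.002755 − 0.001504 = -0.004259, so s_i = -235 mm.
The image is virtual, upright and reduced, on the same side as the object.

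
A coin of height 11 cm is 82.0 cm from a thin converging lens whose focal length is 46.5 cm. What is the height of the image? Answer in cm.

1/d_i = 1/f − 1/d_o = 1/(46.50) − 1/(82.0) = 0.009310, so d_i = 107.4 cm.
m = −d_i/d_o = -1.310.
|h_i| = |m|·h_o = 1.310 × 11 = 14.4 cm. The image is real, inverted and enlarged, on the far side of the lens.

14.4 cm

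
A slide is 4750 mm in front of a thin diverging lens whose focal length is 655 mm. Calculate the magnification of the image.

For a diverging lens, f = -655 mm.
1/d_i = 1/f − 1/d_o = 1/(-655.0) − 1/(4750) = -0.001737, so d_i = -575.6 mm.
m = −d_i/d_o = −(-575.6)/(4750) = +0.121.
The image is virtual, upright and reduced, on the same side as the object.

m = +0.121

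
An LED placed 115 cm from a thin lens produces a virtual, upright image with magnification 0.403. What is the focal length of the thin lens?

m = −d_i/d_o ⇒ d_i = −m·d_o = −(+0.403)·(115) = -46.35 cm.
1/f = 1/d_o + 1/d_i = 1/(115) + 1/(-46.35) = -0.01288, so f = -77.6 cm.
Since f is negative, the thin lens is diverging.

f = -77.6 cm (diverging)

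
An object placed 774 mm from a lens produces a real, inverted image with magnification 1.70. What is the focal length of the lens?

f = 487 mm (converging)

m = −d_i/d_o ⇒ d_i = −m·d_o = −(-1.70)·(774) = 1316 mm.
1/f = 1/d_o + 1/d_i = 1/(774) + 1/(1316) = 0.002052, so f = 487 mm.
Since f is positive, the lens is converging.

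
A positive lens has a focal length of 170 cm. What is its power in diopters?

f = 170 cm = 1.70 m.
P = 1/f = 1/(1.70 m) = +0.588 D.

P = +0.588 D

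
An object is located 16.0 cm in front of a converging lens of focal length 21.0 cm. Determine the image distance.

67.2 cm

Thin-lens equation: 1/v = 1/f − 1/u = 1/(21.00) − 1/(16.0) = 0.04762 − 0.06250 = -0.01488, so v = -67.2 cm.
The image is virtual, upright and enlarged, on the same side as the object.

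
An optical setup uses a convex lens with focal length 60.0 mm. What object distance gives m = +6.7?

m = −d_i/d_o ⇒ d_i = −m·d_o.
1/f = 1/d_o + 1/d_i = 1/d_o − 1/(m·d_o) = (1 − 1/m)/d_o, so d_o = f(1 − 1/m) = (60.00)(1 − 1/(+6.7)) = 51.0 mm.

51.0 mm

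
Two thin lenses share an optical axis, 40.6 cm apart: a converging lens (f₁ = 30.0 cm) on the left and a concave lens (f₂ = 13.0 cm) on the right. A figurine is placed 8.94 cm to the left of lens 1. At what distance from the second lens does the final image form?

Lens 1: 1/d_i1 = 1/f₁ − 1/d_o1 = 1/(30.0) − 1/(8.94) = -0.07852, so d_i1 = -12.74 cm.
The intermediate image is 12.74 cm to the left of lens 1 (virtual), which is 40.6 − (-12.74) = 53.34 cm to the left of lens 2, so d_o2 = +53.34 cm.
Lens 2 is diverging, so f₂ = −13.0 cm.
Lens 2: 1/d_i2 = 1/f₂ − 1/d_o2 = 1/(-13.0) − 1/(53.34) = -0.09567, so d_i2 = -10.5 cm.
The final image is virtual, 10.5 cm to the left of lens 2 (overall magnification ≈ 0.28).

10.5 cm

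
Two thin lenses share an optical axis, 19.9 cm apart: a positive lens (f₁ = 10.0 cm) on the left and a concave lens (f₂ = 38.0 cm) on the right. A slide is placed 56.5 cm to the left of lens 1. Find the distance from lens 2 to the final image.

6.44 cm

Lens 1: 1/d_i1 = 1/f₁ − 1/d_o1 = 1/(10.0) − 1/(56.5) = 0.08230, so d_i1 = 12.15 cm.
The intermediate image is 12.15 cm to the right of lens 1, which is 19.9 − (12.15) = 7.750 cm to the left of lens 2, so d_o2 = +7.750 cm.
Lens 2 is diverging, so f₂ = −38.0 cm.
Lens 2: 1/d_i2 = 1/f₂ − 1/d_o2 = 1/(-38.0) − 1/(7.750) = -0.1553, so d_i2 = -6.44 cm.
The final image is virtual, 6.44 cm to the left of lens 2 (overall magnification ≈ -0.18).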